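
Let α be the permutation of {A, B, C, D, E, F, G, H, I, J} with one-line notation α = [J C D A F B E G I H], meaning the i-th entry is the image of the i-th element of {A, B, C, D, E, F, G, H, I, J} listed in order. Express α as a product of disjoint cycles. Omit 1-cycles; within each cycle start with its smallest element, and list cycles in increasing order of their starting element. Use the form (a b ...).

(A J H G E F B C D)

Start at A and follow images: A → J → H → G → E → F → B → C → D → A, giving the cycle (A J H G E F B C D).
Continuing from each remaining unvisited element yields (A J H G E F B C D).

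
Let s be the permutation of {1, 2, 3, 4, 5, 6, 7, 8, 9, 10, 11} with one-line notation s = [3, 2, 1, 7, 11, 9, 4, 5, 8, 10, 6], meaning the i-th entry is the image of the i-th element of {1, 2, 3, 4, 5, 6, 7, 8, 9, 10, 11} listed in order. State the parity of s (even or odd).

even

In disjoint-cycle form the cycle lengths are 5, 2, 2, 1, 1.
A cycle of length ℓ contributes ℓ−1 transpositions, so s is a product of 4 + 1 + 1 = 6 transpositions — even.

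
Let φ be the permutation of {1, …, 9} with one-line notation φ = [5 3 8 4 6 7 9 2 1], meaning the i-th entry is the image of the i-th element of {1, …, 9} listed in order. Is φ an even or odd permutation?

even

In disjoint-cycle form the cycle lengths are 5, 3, 1.
A cycle of length ℓ contributes ℓ−1 transpositions, so φ is a product of 4 + 2 = 6 transpositions — even.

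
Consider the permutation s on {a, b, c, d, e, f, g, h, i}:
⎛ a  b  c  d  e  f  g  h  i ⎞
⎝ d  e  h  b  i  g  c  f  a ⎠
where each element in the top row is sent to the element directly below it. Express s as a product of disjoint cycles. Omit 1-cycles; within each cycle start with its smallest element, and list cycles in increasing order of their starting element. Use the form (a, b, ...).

Iterating s from a gives a → d → b → e → i → a; that is the 5-cycle (a, d, b, e, i).
Repeating from the next unused element and collecting all non-trivial cycles gives (a, d, b, e, i)(c, h, f, g).

(a, d, b, e, i)(c, h, f, g)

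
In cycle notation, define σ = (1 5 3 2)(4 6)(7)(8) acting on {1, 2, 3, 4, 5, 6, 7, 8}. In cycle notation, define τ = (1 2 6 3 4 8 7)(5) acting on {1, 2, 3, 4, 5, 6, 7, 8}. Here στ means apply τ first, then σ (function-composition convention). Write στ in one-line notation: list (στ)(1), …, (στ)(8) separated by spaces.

For each element, apply τ then σ: 1 → 2 → 1; 2 → 6 → 4; 3 → 4 → 6; 4 → 8 → 8; 5 → 5 → 3; 6 → 3 → 2; 7 → 1 → 5; 8 → 7 → 7.
So στ in one-line form is 1 4 6 8 3 2 5 7.

1 4 6 8 3 2 5 7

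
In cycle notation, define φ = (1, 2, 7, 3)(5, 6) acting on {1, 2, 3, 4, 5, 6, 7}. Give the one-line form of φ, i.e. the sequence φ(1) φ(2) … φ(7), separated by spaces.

2 7 1 4 6 5 3

Image by image: 1→2, 2→7, 3→1, 4→4, 5→6, 6→5, 7→3.
Listing these in domain order gives 2 7 1 4 6 5 3.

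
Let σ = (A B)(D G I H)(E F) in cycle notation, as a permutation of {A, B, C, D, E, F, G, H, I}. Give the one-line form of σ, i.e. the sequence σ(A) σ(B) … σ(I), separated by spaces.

B A C G F E I D H

Each element maps to the next entry in its cycle (wrapping to the front): A↦B, B↦A, C↦C, D↦G, E↦F, F↦E, G↦I, H↦D, I↦H.
Listing these in domain order gives B A C G F E I D H.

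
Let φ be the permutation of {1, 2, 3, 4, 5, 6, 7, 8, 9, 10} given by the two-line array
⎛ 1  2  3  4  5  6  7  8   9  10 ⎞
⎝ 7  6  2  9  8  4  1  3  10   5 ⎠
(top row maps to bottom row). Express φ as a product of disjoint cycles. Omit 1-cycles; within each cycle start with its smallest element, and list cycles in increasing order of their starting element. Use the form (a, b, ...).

From 1: 1 → 7 → 1, closing the cycle (1, 7).
Continuing from each remaining unvisited element yields (1, 7)(2, 6, 4, 9, 10, 5, 8, 3).

(1, 7)(2, 6, 4, 9, 10, 5, 8, 3)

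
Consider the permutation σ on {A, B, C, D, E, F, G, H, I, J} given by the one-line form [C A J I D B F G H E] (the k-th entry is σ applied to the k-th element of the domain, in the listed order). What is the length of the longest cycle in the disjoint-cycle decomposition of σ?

Decomposing into disjoint cycles gives (A C J E D I H G F B); the longest has length 10.

10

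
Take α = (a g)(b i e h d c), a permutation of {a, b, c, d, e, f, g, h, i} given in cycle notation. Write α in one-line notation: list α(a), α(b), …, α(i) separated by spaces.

Each element maps to the next entry in its cycle (wrapping to the front): a↦g, b↦i, c↦b, d↦c, e↦h, f↦f, g↦a, h↦d, i↦e.
So the one-line form is g i b c h f a d e.

g i b c h f a d e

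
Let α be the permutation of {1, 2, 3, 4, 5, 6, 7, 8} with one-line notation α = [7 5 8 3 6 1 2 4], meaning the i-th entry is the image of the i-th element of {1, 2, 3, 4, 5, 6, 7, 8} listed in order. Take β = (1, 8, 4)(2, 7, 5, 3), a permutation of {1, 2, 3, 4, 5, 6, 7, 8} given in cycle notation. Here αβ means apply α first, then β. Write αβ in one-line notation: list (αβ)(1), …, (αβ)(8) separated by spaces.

(αβ)(x) = β(α(x)). Computing each image: β(α(1)) = β(7) = 5, β(α(2)) = β(5) = 3, β(α(3)) = β(8) = 4, β(α(4)) = β(3) = 2, β(α(5)) = β(6) = 6, β(α(6)) = β(1) = 8, β(α(7)) = β(2) = 7, β(α(8)) = β(4) = 1.
Hence αβ = [5 3 4 2 6 8 7 1].

5 3 4 2 6 8 7 1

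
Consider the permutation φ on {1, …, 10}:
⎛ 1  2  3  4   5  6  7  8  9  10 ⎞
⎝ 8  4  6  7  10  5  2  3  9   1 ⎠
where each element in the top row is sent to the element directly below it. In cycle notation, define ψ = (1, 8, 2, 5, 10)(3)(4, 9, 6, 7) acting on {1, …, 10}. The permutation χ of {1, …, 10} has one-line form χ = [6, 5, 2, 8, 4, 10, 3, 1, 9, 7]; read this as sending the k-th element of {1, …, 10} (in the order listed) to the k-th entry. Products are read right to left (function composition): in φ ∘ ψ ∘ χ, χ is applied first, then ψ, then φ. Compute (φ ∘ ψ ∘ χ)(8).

Apply the permutations in order: χ(8) = 1, then ψ(1) = 8, then φ(8) = 3. So (φ ∘ ψ ∘ χ)(8) = 3.

3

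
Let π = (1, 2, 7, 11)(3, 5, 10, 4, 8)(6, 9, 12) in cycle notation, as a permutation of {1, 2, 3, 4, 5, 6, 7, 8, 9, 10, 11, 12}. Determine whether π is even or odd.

The cycle lengths are 5, 4, 3.
A cycle of length ℓ contributes ℓ−1 transpositions, so π is a product of 4 + 3 + 2 = 9 transpositions — odd.

odd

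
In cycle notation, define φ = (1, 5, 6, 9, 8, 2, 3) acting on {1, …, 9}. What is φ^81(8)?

5

8 lies in the 7-cycle (1, 5, 6, 9, 8, 2, 3).
Since the cycle has length 7, φ^81 acts on it the same as φ^4 (81 mod 7 = 4).
Stepping 4 places around the cycle: 8 → 2 → 3 → 1 → 5.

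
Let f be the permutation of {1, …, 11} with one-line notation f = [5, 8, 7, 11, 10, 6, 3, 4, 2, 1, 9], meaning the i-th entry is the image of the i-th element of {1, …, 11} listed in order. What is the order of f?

30

The disjoint-cycle form of f has cycle lengths 5, 3, 2, 1.
The order is lcm(5, 3, 2) = 30.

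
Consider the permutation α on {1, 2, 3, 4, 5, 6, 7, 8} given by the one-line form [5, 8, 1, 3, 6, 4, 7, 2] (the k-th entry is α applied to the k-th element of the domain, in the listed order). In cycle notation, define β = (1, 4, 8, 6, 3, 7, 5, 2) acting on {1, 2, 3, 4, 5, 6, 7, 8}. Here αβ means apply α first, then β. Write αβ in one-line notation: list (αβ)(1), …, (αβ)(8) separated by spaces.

(αβ)(x) = β(α(x)). Computing each image: β(α(1)) = β(5) = 2, β(α(2)) = β(8) = 6, β(α(3)) = β(1) = 4, β(α(4)) = β(3) = 7, β(α(5)) = β(6) = 3, β(α(6)) = β(4) = 8, β(α(7)) = β(7) = 5, β(α(8)) = β(2) = 1.
Hence αβ = [2 6 4 7 3 8 5 1].

2 6 4 7 3 8 5 1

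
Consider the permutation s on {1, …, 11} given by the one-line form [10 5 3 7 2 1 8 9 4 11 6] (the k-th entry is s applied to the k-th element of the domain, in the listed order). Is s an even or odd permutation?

In disjoint-cycle form the cycle lengths are 4, 4, 2, 1.
A cycle is odd iff its length is even; s has 3 even-length cycles, so sgn(s) = (−1)^3 and s is odd.

odd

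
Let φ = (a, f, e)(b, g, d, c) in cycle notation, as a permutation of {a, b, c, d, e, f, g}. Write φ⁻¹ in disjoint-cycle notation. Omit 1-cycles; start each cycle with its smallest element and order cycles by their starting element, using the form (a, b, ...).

(a, e, f)(b, c, d, g)

The inverse reverses each cycle.
Reversing each cycle of φ and rotating so the smallest element leads gives (a, e, f)(b, c, d, g).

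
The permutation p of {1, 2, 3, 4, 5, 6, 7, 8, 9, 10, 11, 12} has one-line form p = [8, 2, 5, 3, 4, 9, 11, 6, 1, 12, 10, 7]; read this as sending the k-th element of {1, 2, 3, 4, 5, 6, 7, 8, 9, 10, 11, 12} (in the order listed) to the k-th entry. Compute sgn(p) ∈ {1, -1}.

In disjoint-cycle form the cycle lengths are 4, 4, 3, 1.
A cycle of length ℓ contributes ℓ−1 transpositions, so p is a product of 3 + 3 + 2 = 8 transpositions — even.

1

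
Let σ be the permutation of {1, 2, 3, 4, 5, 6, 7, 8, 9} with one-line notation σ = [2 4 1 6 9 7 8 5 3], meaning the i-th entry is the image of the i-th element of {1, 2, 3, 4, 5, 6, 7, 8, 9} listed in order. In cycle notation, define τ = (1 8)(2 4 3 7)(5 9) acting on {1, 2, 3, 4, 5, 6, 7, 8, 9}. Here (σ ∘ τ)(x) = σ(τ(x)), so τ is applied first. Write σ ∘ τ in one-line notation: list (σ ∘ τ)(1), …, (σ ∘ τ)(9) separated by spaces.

5 6 8 1 3 7 4 2 9

For each element, apply τ then σ: 1 → 8 → 5; 2 → 4 → 6; 3 → 7 → 8; 4 → 3 → 1; 5 → 9 → 3; 6 → 6 → 7; 7 → 2 → 4; 8 → 1 → 2; 9 → 5 → 9.
Collecting the images, σ ∘ τ = [5 6 8 1 3 7 4 2 9].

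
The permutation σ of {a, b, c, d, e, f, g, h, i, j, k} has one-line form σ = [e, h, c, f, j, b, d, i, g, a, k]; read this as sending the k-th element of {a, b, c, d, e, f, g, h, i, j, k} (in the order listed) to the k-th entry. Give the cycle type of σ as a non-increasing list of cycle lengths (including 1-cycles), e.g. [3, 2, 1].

The disjoint cycles are (a e j)(b h i g d f)(c)(k), with lengths 6, 3, 1, 1 in non-increasing order.

[6, 3, 1, 1]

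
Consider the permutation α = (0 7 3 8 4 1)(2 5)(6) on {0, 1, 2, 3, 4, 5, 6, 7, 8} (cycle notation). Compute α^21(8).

8 lies in the 6-cycle (0 7 3 8 4 1).
Powers repeat with period 6 on this cycle, and 21 mod 6 = 3, so α^21(8) = α^3(8).
Advancing 3 steps from 8: 8 → 4 → 1 → 0.

0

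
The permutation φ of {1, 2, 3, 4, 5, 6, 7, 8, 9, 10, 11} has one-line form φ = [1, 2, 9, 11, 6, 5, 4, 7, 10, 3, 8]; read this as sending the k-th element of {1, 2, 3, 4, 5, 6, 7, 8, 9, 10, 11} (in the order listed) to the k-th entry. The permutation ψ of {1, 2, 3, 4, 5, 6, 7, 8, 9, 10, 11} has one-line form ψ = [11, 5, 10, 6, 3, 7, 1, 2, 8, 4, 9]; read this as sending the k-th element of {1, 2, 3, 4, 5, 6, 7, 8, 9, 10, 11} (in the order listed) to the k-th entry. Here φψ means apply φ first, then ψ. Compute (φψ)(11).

2

First apply φ: φ(11) = 8, then ψ(8) = 2. Thus (φψ)(11) = 2.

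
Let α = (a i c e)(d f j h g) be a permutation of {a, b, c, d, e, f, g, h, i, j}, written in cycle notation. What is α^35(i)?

a

i lies in the 4-cycle (a i c e).
On a 4-cycle, α^4 is the identity, so α^35 = α^3 there (35 ≡ 3 mod 4).
Advancing 3 steps from i: i → c → e → a.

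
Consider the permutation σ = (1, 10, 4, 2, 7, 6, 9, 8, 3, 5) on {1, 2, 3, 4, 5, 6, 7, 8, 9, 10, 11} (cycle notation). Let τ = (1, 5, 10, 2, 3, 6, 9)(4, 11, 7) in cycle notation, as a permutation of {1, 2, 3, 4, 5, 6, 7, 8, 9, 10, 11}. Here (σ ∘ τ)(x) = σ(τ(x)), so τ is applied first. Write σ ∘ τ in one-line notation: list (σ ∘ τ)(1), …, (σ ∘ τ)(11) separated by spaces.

Chase each element through τ then σ: 1 → 5 → 1; 2 → 3 → 5; 3 → 6 → 9; 4 → 11 → 11; 5 → 10 → 4; 6 → 9 → 8; 7 → 4 → 2; 8 → 8 → 3; 9 → 1 → 10; 10 → 2 → 7; 11 → 7 → 6.
So σ ∘ τ in one-line form is 1 5 9 11 4 8 2 3 10 7 6.

1 5 9 11 4 8 2 3 10 7 6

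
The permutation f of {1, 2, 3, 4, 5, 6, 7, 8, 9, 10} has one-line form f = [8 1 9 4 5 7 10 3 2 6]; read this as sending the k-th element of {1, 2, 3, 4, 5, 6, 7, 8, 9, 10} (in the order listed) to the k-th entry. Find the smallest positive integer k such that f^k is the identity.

15

The disjoint-cycle form of f has cycle lengths 5, 3, 1, 1.
The order of f is the least common multiple of its cycle lengths: lcm(5, 3) = 15.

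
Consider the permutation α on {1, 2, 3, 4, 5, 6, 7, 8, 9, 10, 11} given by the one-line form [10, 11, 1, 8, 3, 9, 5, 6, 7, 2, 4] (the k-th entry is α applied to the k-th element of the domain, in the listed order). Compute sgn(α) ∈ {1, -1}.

In disjoint-cycle form the cycle lengths are 11.
A cycle is odd iff its length is even; α has 0 even-length cycles, so sgn(α) = (−1)^0 and α is even.

1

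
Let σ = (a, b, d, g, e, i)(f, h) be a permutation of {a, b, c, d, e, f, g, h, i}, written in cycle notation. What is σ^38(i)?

i lies in the 6-cycle (a, b, d, g, e, i).
Since the cycle has length 6, σ^38 acts on it the same as σ^2 (38 mod 6 = 2).
Advancing 2 steps from i: i → a → b.

b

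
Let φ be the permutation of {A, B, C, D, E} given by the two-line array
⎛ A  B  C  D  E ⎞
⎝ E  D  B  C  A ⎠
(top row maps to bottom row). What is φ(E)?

The entry below E in the array is A, so φ(E) = A.

A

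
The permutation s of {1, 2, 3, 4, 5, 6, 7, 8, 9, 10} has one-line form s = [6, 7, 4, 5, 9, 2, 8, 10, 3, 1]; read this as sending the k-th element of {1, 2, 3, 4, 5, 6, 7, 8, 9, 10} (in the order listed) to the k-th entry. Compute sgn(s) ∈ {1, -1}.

In disjoint-cycle form the cycle lengths are 6, 4.
A cycle is odd iff its length is even; s has 2 even-length cycles, so sgn(s) = (−1)^2 and s is even.

1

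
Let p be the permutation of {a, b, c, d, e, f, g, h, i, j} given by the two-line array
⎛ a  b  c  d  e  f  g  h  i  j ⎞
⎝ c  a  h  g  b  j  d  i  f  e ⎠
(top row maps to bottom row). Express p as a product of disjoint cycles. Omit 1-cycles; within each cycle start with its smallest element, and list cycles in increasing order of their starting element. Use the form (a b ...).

(a c h i f j e b)(d g)

Start at a and follow images: a → c → h → i → f → j → e → b → a, giving the cycle (a c h i f j e b).
Continuing from each remaining unvisited element yields (a c h i f j e b)(d g).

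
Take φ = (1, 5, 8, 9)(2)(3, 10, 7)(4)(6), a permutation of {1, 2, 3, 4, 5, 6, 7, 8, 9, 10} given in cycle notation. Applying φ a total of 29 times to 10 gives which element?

10 lies in the 3-cycle (3, 10, 7).
Powers repeat with period 3 on this cycle, and 29 mod 3 = 2, so φ^29(10) = φ^2(10).
Stepping 2 places around the cycle: 10 → 7 → 3.

3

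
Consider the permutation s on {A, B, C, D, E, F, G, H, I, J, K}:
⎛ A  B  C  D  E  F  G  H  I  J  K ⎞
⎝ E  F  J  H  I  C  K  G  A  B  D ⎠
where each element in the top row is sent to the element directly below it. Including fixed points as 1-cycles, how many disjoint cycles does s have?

The cycle decomposition is (A, E, I)(B, F, C, J)(D, H, G, K), which has 3 cycles (counting 1-cycles).

3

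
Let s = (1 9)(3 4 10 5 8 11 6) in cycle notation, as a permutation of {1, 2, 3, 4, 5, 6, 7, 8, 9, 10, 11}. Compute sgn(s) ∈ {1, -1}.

-1

The cycle lengths are 7, 2, 1, 1.
A cycle of length ℓ contributes ℓ−1 transpositions, so s is a product of 6 + 1 = 7 transpositions — odd.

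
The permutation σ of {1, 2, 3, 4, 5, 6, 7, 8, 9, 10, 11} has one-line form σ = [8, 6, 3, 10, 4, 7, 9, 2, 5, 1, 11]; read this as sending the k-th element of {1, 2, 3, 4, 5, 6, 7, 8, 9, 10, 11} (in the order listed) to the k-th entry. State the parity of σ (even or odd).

even

In disjoint-cycle form the cycle lengths are 9, 1, 1.
A cycle is odd iff its length is even; σ has 0 even-length cycles, so sgn(σ) = (−1)^0 and σ is even.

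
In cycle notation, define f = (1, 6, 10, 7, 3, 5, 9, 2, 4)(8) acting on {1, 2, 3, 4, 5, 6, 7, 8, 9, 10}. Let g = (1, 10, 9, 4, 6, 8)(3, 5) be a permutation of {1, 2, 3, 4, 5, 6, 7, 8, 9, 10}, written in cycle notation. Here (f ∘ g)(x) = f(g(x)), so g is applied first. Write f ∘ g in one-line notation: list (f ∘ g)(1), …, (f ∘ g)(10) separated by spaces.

For each element, apply g then f: 1 → 10 → 7; 2 → 2 → 4; 3 → 5 → 9; 4 → 6 → 10; 5 → 3 → 5; 6 → 8 → 8; 7 → 7 → 3; 8 → 1 → 6; 9 → 4 → 1; 10 → 9 → 2.
Collecting the images, f ∘ g = [7 4 9 10 5 8 3 6 1 2].

7 4 9 10 5 8 3 6 1 2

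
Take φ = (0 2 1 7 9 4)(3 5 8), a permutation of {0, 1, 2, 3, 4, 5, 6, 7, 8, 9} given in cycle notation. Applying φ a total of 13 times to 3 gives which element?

3 lies in the 3-cycle (3 5 8).
On a 3-cycle, φ^3 is the identity, so φ^13 = φ^1 there (13 ≡ 1 mod 3).
Advancing 1 step from 3: 3 → 5.

5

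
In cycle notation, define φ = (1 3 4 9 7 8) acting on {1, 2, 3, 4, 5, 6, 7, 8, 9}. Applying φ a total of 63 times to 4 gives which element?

4 lies in the 6-cycle (1 3 4 9 7 8).
Since the cycle has length 6, φ^63 acts on it the same as φ^3 (63 mod 6 = 3).
Stepping 3 places around the cycle: 4 → 9 → 7 → 8.

8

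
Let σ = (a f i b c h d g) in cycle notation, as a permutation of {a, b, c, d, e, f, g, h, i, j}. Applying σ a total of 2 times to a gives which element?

i

a lies in the 8-cycle (a f i b c h d g).
Stepping 2 places around the cycle: a → f → i.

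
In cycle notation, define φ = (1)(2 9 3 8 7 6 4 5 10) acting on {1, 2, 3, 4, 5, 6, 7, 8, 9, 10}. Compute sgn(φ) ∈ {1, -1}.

The cycle lengths are 9, 1.
A cycle of length ℓ contributes ℓ−1 transpositions, so φ is a product of 8 transpositions — even.

1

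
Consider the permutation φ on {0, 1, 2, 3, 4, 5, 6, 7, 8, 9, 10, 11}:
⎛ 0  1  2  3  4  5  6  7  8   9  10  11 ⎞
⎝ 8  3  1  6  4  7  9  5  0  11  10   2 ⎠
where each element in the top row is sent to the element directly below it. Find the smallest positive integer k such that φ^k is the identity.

6

Decomposing into disjoint cycles gives cycle lengths 6, 2, 2, 1, 1.
Since disjoint cycles commute, ord(φ) = lcm(6, 2, 2) = 6.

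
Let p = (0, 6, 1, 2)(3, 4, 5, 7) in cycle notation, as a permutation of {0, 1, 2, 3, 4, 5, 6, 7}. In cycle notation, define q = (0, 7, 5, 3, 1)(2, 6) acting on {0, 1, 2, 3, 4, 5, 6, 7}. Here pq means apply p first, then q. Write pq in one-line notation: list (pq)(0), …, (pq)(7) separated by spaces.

2 6 7 4 3 5 0 1

(pq)(x) = q(p(x)). Computing each image: q(p(0)) = q(6) = 2, q(p(1)) = q(2) = 6, q(p(2)) = q(0) = 7, q(p(3)) = q(4) = 4, q(p(4)) = q(5) = 3, q(p(5)) = q(7) = 5, q(p(6)) = q(1) = 0, q(p(7)) = q(3) = 1.
Hence pq = [2 6 7 4 3 5 0 1].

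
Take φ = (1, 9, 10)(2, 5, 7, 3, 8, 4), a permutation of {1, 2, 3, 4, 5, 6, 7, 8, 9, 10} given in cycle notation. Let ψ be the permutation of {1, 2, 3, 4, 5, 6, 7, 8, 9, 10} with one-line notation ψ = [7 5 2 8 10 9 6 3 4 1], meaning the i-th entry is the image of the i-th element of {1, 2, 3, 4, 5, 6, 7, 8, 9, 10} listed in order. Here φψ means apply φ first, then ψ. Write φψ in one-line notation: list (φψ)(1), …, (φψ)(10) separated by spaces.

For each element, apply φ then ψ: 1 → 9 → 4; 2 → 5 → 10; 3 → 8 → 3; 4 → 2 → 5; 5 → 7 → 6; 6 → 6 → 9; 7 → 3 → 2; 8 → 4 → 8; 9 → 10 → 1; 10 → 1 → 7.
So φψ in one-line form is 4 10 3 5 6 9 2 8 1 7.

4 10 3 5 6 9 2 8 1 7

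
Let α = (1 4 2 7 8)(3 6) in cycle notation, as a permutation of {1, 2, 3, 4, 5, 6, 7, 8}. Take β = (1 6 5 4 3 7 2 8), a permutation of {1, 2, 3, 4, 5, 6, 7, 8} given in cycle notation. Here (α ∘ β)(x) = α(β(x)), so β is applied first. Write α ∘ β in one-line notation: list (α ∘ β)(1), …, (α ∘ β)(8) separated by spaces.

For each element, apply β then α: 1 → 6 → 3; 2 → 8 → 1; 3 → 7 → 8; 4 → 3 → 6; 5 → 4 → 2; 6 → 5 → 5; 7 → 2 → 7; 8 → 1 → 4.
Collecting the images, α ∘ β = [3 1 8 6 2 5 7 4].

3 1 8 6 2 5 7 4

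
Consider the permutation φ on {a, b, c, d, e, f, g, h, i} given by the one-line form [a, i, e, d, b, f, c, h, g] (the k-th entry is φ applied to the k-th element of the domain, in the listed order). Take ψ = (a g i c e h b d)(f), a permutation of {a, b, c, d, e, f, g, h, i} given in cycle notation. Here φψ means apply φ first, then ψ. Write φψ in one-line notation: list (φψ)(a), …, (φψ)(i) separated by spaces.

g c h a d f e b i

For each element, apply φ then ψ: a → a → g; b → i → c; c → e → h; d → d → a; e → b → d; f → f → f; g → c → e; h → h → b; i → g → i.
Collecting the images, φψ = [g c h a d f e b i].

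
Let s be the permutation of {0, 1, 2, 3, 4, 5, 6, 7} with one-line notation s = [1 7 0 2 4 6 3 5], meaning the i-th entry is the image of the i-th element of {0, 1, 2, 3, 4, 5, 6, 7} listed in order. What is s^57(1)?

7

Tracing 1 → 7 → … returns to 1 after 7 steps, so 1 lies in a 7-cycle (0, 1, 7, 5, 6, 3, 2).
Since the cycle has length 7, s^57 acts on it the same as s^1 (57 mod 7 = 1).
Advancing 1 step from 1: 1 → 7.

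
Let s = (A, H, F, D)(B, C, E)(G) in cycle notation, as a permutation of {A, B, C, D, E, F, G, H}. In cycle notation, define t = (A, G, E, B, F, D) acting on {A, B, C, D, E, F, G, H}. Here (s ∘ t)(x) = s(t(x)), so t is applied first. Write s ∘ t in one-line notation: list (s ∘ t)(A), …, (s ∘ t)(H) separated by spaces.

Chase each element through t then s: A → G → G; B → F → D; C → C → E; D → A → H; E → B → C; F → D → A; G → E → B; H → H → F.
So s ∘ t in one-line form is G D E H C A B F.

G D E H C A B F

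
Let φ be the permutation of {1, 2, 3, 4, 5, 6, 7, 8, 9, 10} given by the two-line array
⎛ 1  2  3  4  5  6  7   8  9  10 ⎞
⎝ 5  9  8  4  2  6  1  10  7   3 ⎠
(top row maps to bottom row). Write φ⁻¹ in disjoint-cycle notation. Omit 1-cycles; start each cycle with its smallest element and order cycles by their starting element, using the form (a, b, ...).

(1, 7, 9, 2, 5)(3, 10, 8)

The cycle decomposition of φ is (1, 5, 2, 9, 7)(3, 8, 10).
Reversing each cycle (and rotating so the smallest element leads) gives φ⁻¹ = (1, 7, 9, 2, 5)(3, 10, 8).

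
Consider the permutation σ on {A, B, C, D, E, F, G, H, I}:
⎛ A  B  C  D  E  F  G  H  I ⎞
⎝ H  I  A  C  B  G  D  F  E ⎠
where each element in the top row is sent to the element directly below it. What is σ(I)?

E

The entry below I in the array is E, so σ(I) = E.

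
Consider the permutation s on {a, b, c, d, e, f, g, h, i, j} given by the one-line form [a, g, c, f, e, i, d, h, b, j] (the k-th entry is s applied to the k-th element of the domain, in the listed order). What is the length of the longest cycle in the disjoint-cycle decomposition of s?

5

Decomposing into disjoint cycles gives (b, g, d, f, i); the longest has length 5.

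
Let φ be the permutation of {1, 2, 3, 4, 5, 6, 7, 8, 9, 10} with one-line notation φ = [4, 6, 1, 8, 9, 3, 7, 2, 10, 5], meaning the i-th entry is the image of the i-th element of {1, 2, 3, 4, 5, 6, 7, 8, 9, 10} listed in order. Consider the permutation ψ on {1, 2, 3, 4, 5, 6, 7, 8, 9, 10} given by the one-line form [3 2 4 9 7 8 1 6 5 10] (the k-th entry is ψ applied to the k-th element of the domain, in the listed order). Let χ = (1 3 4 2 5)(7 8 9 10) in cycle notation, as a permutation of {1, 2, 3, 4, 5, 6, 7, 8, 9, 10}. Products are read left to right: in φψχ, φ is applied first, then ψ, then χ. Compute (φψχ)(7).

3

Chase 7: φ(7) = 7; ψ(7) = 1; χ(1) = 3. Hence (φψχ)(7) = 3.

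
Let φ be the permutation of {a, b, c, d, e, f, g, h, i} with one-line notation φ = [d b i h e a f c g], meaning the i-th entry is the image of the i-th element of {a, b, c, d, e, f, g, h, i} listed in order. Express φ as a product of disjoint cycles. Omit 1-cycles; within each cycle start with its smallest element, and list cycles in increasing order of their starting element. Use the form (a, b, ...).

(a, d, h, c, i, g, f)

Iterating φ from a gives a → d → h → c → i → g → f → a; that is the 7-cycle (a, d, h, c, i, g, f).
Continuing from each remaining unvisited element yields (a, d, h, c, i, g, f).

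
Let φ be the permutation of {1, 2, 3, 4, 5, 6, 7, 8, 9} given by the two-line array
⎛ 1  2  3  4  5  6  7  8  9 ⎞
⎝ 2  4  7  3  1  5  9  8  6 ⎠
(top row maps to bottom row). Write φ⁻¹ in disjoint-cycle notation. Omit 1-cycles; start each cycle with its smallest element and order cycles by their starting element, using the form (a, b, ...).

The cycle decomposition of φ is (1, 2, 4, 3, 7, 9, 6, 5).
The inverse reverses every cycle; in canonical form, φ⁻¹ = (1, 5, 6, 9, 7, 3, 4, 2).

(1, 5, 6, 9, 7, 3, 4, 2)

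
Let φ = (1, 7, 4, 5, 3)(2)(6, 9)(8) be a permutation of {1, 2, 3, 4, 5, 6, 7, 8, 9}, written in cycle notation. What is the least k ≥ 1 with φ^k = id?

The cycle type of φ is (5, 2, 1, 1).
Since disjoint cycles commute, ord(φ) = lcm(5, 2) = 10.

10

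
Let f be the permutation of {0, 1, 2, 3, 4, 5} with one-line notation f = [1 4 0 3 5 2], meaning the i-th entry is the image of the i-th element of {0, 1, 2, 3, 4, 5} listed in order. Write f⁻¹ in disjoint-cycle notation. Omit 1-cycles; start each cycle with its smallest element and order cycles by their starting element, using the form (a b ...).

First write f in disjoint cycles: (0 1 4 5 2).
The inverse reverses every cycle; in canonical form, f⁻¹ = (0 2 5 4 1).

(0 2 5 4 1)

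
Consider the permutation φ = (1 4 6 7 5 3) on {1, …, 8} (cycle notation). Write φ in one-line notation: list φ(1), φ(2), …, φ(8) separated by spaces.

4 2 1 6 3 7 5 8

Image by image: 1↦4, 2↦2, 3↦1, 4↦6, 5↦3, 6↦7, 7↦5, 8↦8.
So the one-line form is 4 2 1 6 3 7 5 8.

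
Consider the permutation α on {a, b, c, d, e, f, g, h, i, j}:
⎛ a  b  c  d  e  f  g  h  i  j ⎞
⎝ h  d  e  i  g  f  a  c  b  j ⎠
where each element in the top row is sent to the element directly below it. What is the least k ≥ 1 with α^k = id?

The disjoint-cycle form of α has cycle lengths 5, 3, 1, 1.
Since disjoint cycles commute, ord(α) = lcm(5, 3) = 15.

15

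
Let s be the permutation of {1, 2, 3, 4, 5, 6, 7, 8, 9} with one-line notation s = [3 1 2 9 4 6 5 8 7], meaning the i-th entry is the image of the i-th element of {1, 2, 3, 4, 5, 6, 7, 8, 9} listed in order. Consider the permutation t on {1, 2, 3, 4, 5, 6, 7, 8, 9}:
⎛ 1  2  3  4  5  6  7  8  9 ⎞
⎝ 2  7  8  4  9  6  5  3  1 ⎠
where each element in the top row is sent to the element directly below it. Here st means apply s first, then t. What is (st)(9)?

(st)(9) = t(s(9)). s(9) = 7, then t(7) = 5. So (st)(9) = 5.

5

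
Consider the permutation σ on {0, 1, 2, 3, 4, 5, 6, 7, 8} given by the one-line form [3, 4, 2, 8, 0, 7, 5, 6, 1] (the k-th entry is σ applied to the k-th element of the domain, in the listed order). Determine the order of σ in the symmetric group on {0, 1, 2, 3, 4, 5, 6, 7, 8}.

15

Writing σ as disjoint cycles, the cycle lengths are 5, 3, 1.
The order of σ is the least common multiple of its cycle lengths: lcm(5, 3) = 15.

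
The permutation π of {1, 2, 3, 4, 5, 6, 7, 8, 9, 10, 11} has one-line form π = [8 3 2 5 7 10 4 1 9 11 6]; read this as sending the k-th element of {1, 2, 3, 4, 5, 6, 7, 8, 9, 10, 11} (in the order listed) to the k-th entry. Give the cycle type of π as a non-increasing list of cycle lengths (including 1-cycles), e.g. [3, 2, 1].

[3, 3, 2, 2, 1]

The disjoint cycles are (1, 8)(2, 3)(4, 5, 7)(6, 10, 11)(9), with lengths 3, 3, 2, 2, 1 in non-increasing order.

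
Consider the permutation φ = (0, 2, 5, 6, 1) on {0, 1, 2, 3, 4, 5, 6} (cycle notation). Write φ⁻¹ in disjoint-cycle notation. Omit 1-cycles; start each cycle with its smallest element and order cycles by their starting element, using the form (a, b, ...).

If φ sends a → b within a cycle, φ⁻¹ sends b → a; equivalently, reverse each cycle.
After reversing and putting each cycle's least element first, φ⁻¹ = (0, 1, 6, 5, 2).

(0, 1, 6, 5, 2)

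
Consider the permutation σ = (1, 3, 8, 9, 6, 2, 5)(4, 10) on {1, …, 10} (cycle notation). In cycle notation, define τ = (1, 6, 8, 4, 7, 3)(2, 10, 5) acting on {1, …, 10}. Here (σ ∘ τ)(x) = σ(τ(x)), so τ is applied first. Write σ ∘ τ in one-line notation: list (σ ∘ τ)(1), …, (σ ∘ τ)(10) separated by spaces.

For each element, apply τ then σ: 1 → 6 → 2; 2 → 10 → 4; 3 → 1 → 3; 4 → 7 → 7; 5 → 2 → 5; 6 → 8 → 9; 7 → 3 → 8; 8 → 4 → 10; 9 → 9 → 6; 10 → 5 → 1.
Collecting the images, σ ∘ τ = [2 4 3 7 5 9 8 10 6 1].

2 4 3 7 5 9 8 10 6 1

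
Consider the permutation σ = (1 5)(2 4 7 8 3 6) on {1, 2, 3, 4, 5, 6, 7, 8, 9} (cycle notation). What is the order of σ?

6

The disjoint cycles have lengths 6, 2, 1.
The order is lcm(6, 2) = 6.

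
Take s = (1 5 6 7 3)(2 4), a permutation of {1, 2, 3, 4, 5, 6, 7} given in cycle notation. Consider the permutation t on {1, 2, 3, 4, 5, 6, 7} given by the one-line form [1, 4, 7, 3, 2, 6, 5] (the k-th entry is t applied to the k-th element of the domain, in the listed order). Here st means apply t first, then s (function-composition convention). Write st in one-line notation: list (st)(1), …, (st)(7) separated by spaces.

5 2 3 1 4 7 6

(st)(x) = s(t(x)). Computing each image: s(t(1)) = s(1) = 5, s(t(2)) = s(4) = 2, s(t(3)) = s(7) = 3, s(t(4)) = s(3) = 1, s(t(5)) = s(2) = 4, s(t(6)) = s(6) = 7, s(t(7)) = s(5) = 6.
Hence st = [5 2 3 1 4 7 6].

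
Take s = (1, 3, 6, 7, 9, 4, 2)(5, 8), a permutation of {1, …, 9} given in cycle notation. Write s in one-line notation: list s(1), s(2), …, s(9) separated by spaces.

3 1 6 2 8 7 9 5 4

Reading each image from the cycles: 1↦3, 2↦1, 3↦6, 4↦2, 5↦8, 6↦7, 7↦9, 8↦5, 9↦4.
So the one-line form is 3 1 6 2 8 7 9 5 4.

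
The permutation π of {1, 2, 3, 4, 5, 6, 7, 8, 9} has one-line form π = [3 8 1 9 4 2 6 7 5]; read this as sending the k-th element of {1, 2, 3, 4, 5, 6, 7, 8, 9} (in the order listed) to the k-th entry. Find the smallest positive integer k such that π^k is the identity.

12

The disjoint-cycle form of π has cycle lengths 4, 3, 2.
The order is lcm(4, 3, 2) = 12.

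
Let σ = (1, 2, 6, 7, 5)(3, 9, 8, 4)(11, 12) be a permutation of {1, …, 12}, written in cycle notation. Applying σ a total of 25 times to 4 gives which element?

3

4 lies in the 4-cycle (3, 9, 8, 4).
Since the cycle has length 4, σ^25 acts on it the same as σ^1 (25 mod 4 = 1).
Stepping 1 place around the cycle: 4 → 3.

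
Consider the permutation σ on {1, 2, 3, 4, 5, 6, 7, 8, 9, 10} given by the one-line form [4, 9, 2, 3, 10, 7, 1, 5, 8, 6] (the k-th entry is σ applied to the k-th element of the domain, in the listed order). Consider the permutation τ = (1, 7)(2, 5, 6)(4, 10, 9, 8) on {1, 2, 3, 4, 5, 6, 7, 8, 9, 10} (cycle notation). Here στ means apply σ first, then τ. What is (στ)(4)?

σ(4) = 3, then τ(3) = 3; composing gives (στ)(4) = 3.

3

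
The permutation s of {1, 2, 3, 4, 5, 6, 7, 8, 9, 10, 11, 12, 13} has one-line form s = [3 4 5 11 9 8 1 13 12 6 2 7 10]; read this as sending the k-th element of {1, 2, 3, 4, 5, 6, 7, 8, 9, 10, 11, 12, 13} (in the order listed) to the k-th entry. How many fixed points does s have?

0

No element satisfies s(x) = x, so there are 0 fixed points.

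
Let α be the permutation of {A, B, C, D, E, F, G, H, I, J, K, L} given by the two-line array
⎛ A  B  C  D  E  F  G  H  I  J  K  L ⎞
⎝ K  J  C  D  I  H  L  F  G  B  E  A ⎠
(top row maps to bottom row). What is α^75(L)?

E

Tracing L → A → … returns to L after 6 steps, so L lies in a 6-cycle (A K E I G L).
Since the cycle has length 6, α^75 acts on it the same as α^3 (75 mod 6 = 3).
Advancing 3 steps from L: L → A → K → E.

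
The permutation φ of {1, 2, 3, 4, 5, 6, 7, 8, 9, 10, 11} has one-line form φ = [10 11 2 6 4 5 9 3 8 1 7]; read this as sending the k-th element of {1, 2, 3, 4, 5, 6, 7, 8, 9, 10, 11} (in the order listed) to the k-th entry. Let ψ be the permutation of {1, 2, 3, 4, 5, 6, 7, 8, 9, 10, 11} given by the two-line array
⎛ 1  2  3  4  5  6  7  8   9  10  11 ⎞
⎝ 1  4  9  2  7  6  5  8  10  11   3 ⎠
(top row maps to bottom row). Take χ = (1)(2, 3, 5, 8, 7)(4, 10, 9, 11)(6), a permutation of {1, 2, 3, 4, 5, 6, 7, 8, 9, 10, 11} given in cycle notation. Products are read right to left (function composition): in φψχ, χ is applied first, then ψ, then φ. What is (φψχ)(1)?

Chase 1: χ(1) = 1; ψ(1) = 1; φ(1) = 10. Hence (φψχ)(1) = 10.

10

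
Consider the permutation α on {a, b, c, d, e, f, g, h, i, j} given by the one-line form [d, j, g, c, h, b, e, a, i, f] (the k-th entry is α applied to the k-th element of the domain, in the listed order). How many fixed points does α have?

1

The fixed points (elements with α(x) = x) are {i}, so there is 1.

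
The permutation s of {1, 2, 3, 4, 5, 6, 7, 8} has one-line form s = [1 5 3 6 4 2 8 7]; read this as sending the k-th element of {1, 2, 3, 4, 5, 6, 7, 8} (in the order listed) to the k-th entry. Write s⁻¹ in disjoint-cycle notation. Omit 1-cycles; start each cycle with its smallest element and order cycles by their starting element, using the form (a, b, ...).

First write s in disjoint cycles: (2, 5, 4, 6)(7, 8).
The inverse reverses every cycle; in canonical form, s⁻¹ = (2, 6, 4, 5)(7, 8).

(2, 6, 4, 5)(7, 8)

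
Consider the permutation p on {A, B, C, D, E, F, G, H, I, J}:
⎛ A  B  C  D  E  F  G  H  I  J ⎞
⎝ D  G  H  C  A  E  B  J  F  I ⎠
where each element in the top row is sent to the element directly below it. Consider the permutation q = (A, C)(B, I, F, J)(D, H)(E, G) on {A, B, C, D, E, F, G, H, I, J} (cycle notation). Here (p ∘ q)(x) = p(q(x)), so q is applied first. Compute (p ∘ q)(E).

B

q(E) = G, then p(G) = B; composing gives (p ∘ q)(E) = B.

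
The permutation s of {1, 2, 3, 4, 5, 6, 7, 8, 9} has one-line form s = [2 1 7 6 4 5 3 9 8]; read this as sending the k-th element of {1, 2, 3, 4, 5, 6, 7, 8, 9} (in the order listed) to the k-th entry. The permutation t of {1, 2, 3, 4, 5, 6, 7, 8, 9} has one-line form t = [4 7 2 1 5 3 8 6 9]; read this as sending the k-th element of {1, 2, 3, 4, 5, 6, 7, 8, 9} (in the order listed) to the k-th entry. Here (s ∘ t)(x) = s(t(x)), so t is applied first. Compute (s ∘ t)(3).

1

First apply t: t(3) = 2, then s(2) = 1. Thus (s ∘ t)(3) = 1.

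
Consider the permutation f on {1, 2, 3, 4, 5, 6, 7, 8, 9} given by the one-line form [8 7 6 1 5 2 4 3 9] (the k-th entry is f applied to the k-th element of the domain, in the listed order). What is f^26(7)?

Tracing 7 → 4 → … returns to 7 after 7 steps, so 7 lies in a 7-cycle (1 8 3 6 2 7 4).
On a 7-cycle, f^7 is the identity, so f^26 = f^5 there (26 ≡ 5 mod 7).
Advancing 5 steps from 7: 7 → 4 → 1 → 8 → 3 → 6.

6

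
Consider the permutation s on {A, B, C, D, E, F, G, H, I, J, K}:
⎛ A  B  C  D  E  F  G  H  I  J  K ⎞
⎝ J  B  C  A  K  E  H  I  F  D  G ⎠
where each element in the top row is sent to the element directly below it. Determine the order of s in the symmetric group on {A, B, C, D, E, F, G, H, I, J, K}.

Decomposing into disjoint cycles gives cycle lengths 6, 3, 1, 1.
The order is lcm(6, 3) = 6.

6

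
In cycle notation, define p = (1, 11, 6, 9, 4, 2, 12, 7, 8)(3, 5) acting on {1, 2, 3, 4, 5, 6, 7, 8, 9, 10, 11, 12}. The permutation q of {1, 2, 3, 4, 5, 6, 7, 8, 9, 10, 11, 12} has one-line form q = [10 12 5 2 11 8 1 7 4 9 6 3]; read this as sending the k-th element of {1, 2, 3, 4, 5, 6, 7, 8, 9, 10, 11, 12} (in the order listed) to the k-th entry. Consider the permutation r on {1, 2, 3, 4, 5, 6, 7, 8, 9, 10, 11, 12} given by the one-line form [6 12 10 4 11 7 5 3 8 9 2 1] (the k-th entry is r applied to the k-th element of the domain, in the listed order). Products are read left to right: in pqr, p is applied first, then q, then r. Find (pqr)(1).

7

Chase 1: p(1) = 11; q(11) = 6; r(6) = 7. Hence (pqr)(1) = 7.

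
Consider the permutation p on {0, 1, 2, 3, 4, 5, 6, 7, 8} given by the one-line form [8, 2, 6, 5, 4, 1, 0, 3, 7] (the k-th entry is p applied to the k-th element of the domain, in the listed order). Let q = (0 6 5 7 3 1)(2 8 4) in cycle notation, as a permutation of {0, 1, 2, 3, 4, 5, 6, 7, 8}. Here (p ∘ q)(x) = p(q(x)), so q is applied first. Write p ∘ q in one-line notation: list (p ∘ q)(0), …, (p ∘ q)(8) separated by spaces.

0 8 7 2 6 3 1 5 4

Chase each element through q then p: 0 → 6 → 0; 1 → 0 → 8; 2 → 8 → 7; 3 → 1 → 2; 4 → 2 → 6; 5 → 7 → 3; 6 → 5 → 1; 7 → 3 → 5; 8 → 4 → 4.
So p ∘ q in one-line form is 0 8 7 2 6 3 1 5 4.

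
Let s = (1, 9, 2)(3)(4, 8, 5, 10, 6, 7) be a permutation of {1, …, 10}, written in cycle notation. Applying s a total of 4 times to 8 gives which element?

7

8 lies in the 6-cycle (4, 8, 5, 10, 6, 7).
Advancing 4 steps from 8: 8 → 5 → 10 → 6 → 7.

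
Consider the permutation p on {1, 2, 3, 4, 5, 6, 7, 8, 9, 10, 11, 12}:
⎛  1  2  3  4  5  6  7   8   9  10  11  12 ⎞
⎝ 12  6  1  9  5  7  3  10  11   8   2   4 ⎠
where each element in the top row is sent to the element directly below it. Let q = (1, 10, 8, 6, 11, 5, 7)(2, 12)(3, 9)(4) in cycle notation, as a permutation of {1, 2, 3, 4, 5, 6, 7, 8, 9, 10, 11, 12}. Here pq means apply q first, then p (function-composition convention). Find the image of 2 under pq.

First apply q: q(2) = 12, then p(12) = 4. Thus (pq)(2) = 4.

4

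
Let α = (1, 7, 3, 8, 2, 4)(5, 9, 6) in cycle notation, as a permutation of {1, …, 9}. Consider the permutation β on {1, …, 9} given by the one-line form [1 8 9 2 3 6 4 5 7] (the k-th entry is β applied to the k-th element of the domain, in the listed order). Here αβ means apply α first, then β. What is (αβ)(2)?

(αβ)(2) = β(α(2)). α(2) = 4, then β(4) = 2. So (αβ)(2) = 2.

2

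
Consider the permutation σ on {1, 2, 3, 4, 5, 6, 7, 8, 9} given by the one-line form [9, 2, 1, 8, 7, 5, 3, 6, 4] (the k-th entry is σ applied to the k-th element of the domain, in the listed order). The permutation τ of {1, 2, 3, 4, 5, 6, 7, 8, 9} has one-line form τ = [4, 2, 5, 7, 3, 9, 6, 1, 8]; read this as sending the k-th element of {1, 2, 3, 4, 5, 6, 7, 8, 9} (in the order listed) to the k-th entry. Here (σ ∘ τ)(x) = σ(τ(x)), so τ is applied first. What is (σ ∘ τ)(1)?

8

(σ ∘ τ)(1) = σ(τ(1)). τ(1) = 4, then σ(4) = 8. So (σ ∘ τ)(1) = 8.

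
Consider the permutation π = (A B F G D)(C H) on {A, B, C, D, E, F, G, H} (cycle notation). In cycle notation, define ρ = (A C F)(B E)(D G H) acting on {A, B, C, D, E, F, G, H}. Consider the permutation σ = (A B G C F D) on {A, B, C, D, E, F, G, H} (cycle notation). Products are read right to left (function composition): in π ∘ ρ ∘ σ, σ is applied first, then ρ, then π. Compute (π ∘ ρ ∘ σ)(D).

H

Chase D: σ(D) = A; ρ(A) = C; π(C) = H. Hence (π ∘ ρ ∘ σ)(D) = H.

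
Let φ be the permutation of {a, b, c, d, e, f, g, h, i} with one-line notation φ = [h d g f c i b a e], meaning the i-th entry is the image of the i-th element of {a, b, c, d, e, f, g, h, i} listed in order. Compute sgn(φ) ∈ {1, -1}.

In disjoint-cycle form the cycle lengths are 7, 2.
A cycle of length ℓ contributes ℓ−1 transpositions, so φ is a product of 6 + 1 = 7 transpositions — odd.

-1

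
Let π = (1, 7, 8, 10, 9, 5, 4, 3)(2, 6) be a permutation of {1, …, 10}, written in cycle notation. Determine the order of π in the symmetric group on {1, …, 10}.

The disjoint cycles have lengths 8, 2.
Since disjoint cycles commute, ord(π) = lcm(8, 2) = 8.

8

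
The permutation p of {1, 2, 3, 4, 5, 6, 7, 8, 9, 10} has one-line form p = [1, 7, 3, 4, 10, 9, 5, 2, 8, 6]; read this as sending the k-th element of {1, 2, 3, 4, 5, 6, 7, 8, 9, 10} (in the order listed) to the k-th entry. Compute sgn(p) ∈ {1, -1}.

In disjoint-cycle form the cycle lengths are 7, 1, 1, 1.
A cycle of length ℓ contributes ℓ−1 transpositions, so p is a product of 6 transpositions — even.

1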